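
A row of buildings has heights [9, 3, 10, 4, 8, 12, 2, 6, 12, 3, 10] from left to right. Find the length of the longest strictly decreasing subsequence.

Negate each value so 'decreasing' becomes 'increasing', then run patience tails on the negated sequence:
-9 → extends → [-9]
-3 → extends → [-9, -3]
-10 → replaces -9 → [-10, -3]
-4 → replaces -3 → [-10, -4]
-8 → replaces -4 → [-10, -8]
-12 → replaces -10 → [-12, -8]
-2 → extends → [-12, -8, -2]
-6 → replaces -2 → [-12, -8, -6]
-12 → already a tail → [-12, -8, -6]
-3 → extends → [-12, -8, -6, -3]
-10 → replaces -8 → [-12, -10, -6, -3]
Four tails, so the longest strictly decreasing subsequence of the original has length 4.

4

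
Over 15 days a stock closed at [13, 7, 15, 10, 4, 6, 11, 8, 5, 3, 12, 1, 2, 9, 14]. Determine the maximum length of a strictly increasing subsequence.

5

Track the smallest tail for each achievable length (strict):
13 → extends → [13]
7 → replaces 13 → [7]
15 → extends → [7, 15]
10 → replaces 15 → [7, 10]
4 → replaces 7 → [4, 10]
6 → replaces 10 → [4, 6]
11 → extends → [4, 6, 11]
8 → replaces 11 → [4, 6, 8]
5 → replaces 6 → [4, 5, 8]
3 → replaces 4 → [3, 5, 8]
12 → extends → [3, 5, 8, 12]
1 → replaces 3 → [1, 5, 8, 12]
2 → replaces 5 → [1, 2, 8, 12]
9 → replaces 12 → [1, 2, 8, 9]
14 → extends → [1, 2, 8, 9, 14]
Five tails, so the longest strictly increasing subsequence has length 5 (e.g. 7, 10, 11, 12, 14).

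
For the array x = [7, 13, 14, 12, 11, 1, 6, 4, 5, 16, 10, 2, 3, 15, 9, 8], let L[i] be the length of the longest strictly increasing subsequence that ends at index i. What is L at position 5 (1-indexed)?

2

dp[i] = 1 + max{dp[j] : j<i, x[j]<x[i]} (or 1 if no such j):
i:      1  2  3  4  5  6  7  8  9 10 11 12 13 14 15 16
x[i]:   7 13 14 12 11  1  6  4  5 16 10  2  3 15  9  8
dp:     1  2  3  2  2  1  2  2  3  4  4  2  3  5  4  4
At index 5 the value is 2.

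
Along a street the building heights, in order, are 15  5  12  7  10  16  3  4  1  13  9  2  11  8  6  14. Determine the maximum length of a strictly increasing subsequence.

Track the smallest tail for each achievable length (strict):
15 → extends → [15]
5 → replaces 15 → [5]
12 → extends → [5, 12]
7 → replaces 12 → [5, 7]
10 → extends → [5, 7, 10]
16 → extends → [5, 7, 10, 16]
3 → replaces 5 → [3, 7, 10, 16]
4 → replaces 7 → [3, 4, 10, 16]
1 → replaces 3 → [1, 4, 10, 16]
13 → replaces 16 → [1, 4, 10, 13]
9 → replaces 10 → [1, 4, 9, 13]
2 → replaces 4 → [1, 2, 9, 13]
11 → replaces 13 → [1, 2, 9, 11]
8 → replaces 9 → [1, 2, 8, 11]
6 → replaces 8 → [1, 2, 6, 11]
14 → extends → [1, 2, 6, 11, 14]
Five tails, so the longest strictly increasing subsequence has length 5 (e.g. 5, 7, 10, 13, 14).

5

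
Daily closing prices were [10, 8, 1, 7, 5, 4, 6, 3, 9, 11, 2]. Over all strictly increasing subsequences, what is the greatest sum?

Let S[i] be the best sum of a strictly increasing subsequence ending at i:
i:      1  2  3  4  5  6  7  8  9 10 11
a[i]:  10  8  1  7  5  4  6  3  9 11  2
S:     10  8  1  8  6  5 12  4 21 32  3
Maximum is 32 (e.g. 1 + 5 + 6 + 9 + 11).

32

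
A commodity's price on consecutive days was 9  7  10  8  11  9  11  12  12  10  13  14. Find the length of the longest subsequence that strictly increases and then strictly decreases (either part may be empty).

inc[i] = longest strictly increasing subsequence ending at i; dec[i] = longest strictly decreasing subsequence starting at i:
i:      1  2  3  4  5  6  7  8  9 10 11 12
a[i]:   9  7 10  8 11  9 11 12 12 10 13 14
inc:    1  1  2  2  3  3  4  5  5  4  6  7
dec:    2  1  2  1  2  1  2  2  2  1  1  1
Best peak at i=12 (value 14): inc=7, dec=1, length 7+1−1 = 7.

7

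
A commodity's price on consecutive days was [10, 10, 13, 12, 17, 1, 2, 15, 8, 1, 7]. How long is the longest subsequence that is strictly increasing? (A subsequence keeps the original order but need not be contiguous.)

3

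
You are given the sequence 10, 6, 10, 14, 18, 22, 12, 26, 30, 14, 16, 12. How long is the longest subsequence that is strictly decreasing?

3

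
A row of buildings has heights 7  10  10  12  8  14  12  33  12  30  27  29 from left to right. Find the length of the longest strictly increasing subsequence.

Track the smallest tail for each achievable length (strict):
7 → extends → [7]
10 → extends → [7, 10]
10 → already a tail → [7, 10]
12 → extends → [7, 10, 12]
8 → replaces 10 → [7, 8, 12]
14 → extends → [7, 8, 12, 14]
12 → already a tail → [7, 8, 12, 14]
33 → extends → [7, 8, 12, 14, 33]
12 → already a tail → [7, 8, 12, 14, 33]
30 → replaces 33 → [7, 8, 12, 14, 30]
27 → replaces 30 → [7, 8, 12, 14, 27]
29 → extends → [7, 8, 12, 14, 27, 29]
Six tails, so the longest strictly increasing subsequence has length 6 (e.g. 7, 10, 12, 14, 27, 29).

6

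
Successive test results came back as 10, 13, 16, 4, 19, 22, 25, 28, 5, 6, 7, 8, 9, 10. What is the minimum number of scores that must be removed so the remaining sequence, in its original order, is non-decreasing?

Fewest deletions = n − (longest non-decreasing subsequence).
i:      1  2  3  4  5  6  7  8  9 10 11 12 13 14
a[i]:  10 13 16  4 19 22 25 28  5  6  7  8  9 10
dp:     1  2  3  1  4  5  6  7  2  3  4  5  6  7
max dp = 7, so deletions = 14 − 7 = 7.

7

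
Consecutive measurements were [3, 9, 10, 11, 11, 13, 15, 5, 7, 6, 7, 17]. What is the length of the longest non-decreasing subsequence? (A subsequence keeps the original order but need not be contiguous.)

8

Let dp[i] be the length of the longest such subsequence ending at index i:
i:      1  2  3  4  5  6  7  8  9 10 11 12
a[i]:   3  9 10 11 11 13 15  5  7  6  7 17
dp:     1  2  3  4  5  6  7  2  3  3  4  8
Maximum dp value is 8.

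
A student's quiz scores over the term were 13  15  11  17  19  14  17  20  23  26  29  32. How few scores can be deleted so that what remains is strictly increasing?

Fewest deletions = n − (longest strictly increasing subsequence).
Patience tails:
13 → extends → [13]
15 → extends → [13, 15]
11 → replaces 13 → [11, 15]
17 → extends → [11, 15, 17]
19 → extends → [11, 15, 17, 19]
14 → replaces 15 → [11, 14, 17, 19]
17 → already a tail → [11, 14, 17, 19]
20 → extends → [11, 14, 17, 19, 20]
23 → extends → [11, 14, 17, 19, 20, 23]
26 → extends → [11, 14, 17, 19, 20, 23, 26]
29 → extends → [11, 14, 17, 19, 20, 23, 26, 29]
32 → extends → [11, 14, 17, 19, 20, 23, 26, 29, 32]
Longest strictly increasing subsequence has length 9, so deletions = 12 − 9 = 3.

3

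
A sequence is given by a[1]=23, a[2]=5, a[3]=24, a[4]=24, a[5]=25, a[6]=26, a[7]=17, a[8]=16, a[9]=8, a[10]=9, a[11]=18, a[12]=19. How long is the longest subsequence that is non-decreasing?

5

Track the smallest tail for each achievable length (allowing ties):
23 → extends → [23]
5 → replaces 23 → [5]
24 → extends → [5, 24]
24 → extends → [5, 24, 24]
25 → extends → [5, 24, 24, 25]
26 → extends → [5, 24, 24, 25, 26]
17 → replaces 24 → [5, 17, 24, 25, 26]
16 → replaces 17 → [5, 16, 24, 25, 26]
8 → replaces 16 → [5, 8, 24, 25, 26]
9 → replaces 24 → [5, 8, 9, 25, 26]
18 → replaces 25 → [5, 8, 9, 18, 26]
19 → replaces 26 → [5, 8, 9, 18, 19]
Five tails, so the longest non-decreasing subsequence has length 5 (e.g. 23, 24, 24, 25, 26).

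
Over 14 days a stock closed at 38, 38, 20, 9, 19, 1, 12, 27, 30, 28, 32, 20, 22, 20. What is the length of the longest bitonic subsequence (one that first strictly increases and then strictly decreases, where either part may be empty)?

7

inc[i] = longest strictly increasing subsequence ending at i; dec[i] = longest strictly decreasing subsequence starting at i:
i:      1  2  3  4  5  6  7  8  9 10 11 12 13 14
a[i]:  38 38 20  9 19  1 12 27 30 28 32 20 22 20
inc:    1  1  1  1  2  1  2  3  4  4  5  3  4  3
dec:    5  5  3  2  2  1  1  3  4  3  3  1  2  1
Best peak at i=9 (value 30): inc=4, dec=4, length 4+4−1 = 7.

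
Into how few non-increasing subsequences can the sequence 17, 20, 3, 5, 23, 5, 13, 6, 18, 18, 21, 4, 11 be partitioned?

5

Place each on the leftmost legal pile:
17 → new pile 1 (tops now [17])
20 → new pile 2 (tops now [17, 20])
3 → pile 1 (tops now [3, 20])
5 → pile 2 (tops now [3, 5])
23 → new pile 3 (tops now [3, 5, 23])
5 → pile 2 (tops now [3, 5, 23])
13 → pile 3 (tops now [3, 5, 13])
6 → pile 3 (tops now [3, 5, 6])
18 → new pile 4 (tops now [3, 5, 6, 18])
18 → pile 4 (tops now [3, 5, 6, 18])
21 → new pile 5 (tops now [3, 5, 6, 18, 21])
4 → pile 2 (tops now [3, 4, 6, 18, 21])
11 → pile 4 (tops now [3, 4, 6, 11, 21])
Five piles.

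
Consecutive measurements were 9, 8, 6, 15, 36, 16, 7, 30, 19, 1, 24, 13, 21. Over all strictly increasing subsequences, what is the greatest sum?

83

Let S[i] be the best sum of a strictly increasing subsequence ending at i:
i:      1  2  3  4  5  6  7  8  9 10 11 12 13
a[i]:   9  8  6 15 36 16  7 30 19  1 24 13 21
S:      9  8  6 24 60 40 13 70 59  1 83 26 80
Maximum is 83 (e.g. 9 + 15 + 16 + 19 + 24).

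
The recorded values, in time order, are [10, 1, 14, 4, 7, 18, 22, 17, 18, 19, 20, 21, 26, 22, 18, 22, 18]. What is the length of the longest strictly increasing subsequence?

9

Let dp[i] be the length of the longest such subsequence ending at index i:
i:      1  2  3  4  5  6  7  8  9 10 11 12 13 14 15 16 17
a[i]:  10  1 14  4  7 18 22 17 18 19 20 21 26 22 18 22 18
dp:     1  1  2  2  3  4  5  4  5  6  7  8  9  9  5  9  5
Maximum dp value is 9.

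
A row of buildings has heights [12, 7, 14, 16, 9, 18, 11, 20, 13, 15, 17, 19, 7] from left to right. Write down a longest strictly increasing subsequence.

7, 9, 11, 13, 15, 17, 19

Patience tails give the LIS length; then backtrack through the dp parents:
12 → extends → [12]
7 → replaces 12 → [7]
14 → extends → [7, 14]
16 → extends → [7, 14, 16]
9 → replaces 14 → [7, 9, 16]
18 → extends → [7, 9, 16, 18]
11 → replaces 16 → [7, 9, 11, 18]
20 → extends → [7, 9, 11, 18, 20]
13 → replaces 18 → [7, 9, 11, 13, 20]
15 → replaces 20 → [7, 9, 11, 13, 15]
17 → extends → [7, 9, 11, 13, 15, 17]
19 → extends → [7, 9, 11, 13, 15, 17, 19]
7 → already a tail → [7, 9, 11, 13, 15, 17, 19]
Length 7; one witness is 7, 9, 11, 13, 15, 17, 19.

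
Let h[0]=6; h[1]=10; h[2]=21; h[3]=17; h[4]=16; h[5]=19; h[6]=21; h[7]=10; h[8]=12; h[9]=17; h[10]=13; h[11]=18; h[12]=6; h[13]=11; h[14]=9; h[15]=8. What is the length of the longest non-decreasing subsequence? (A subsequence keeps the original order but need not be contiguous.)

Track the smallest tail for each achievable length (allowing ties):
6 → extends → [6]
10 → extends → [6, 10]
21 → extends → [6, 10, 21]
17 → replaces 21 → [6, 10, 17]
16 → replaces 17 → [6, 10, 16]
19 → extends → [6, 10, 16, 19]
21 → extends → [6, 10, 16, 19, 21]
10 → replaces 16 → [6, 10, 10, 19, 21]
12 → replaces 19 → [6, 10, 10, 12, 21]
17 → replaces 21 → [6, 10, 10, 12, 17]
13 → replaces 17 → [6, 10, 10, 12, 13]
18 → extends → [6, 10, 10, 12, 13, 18]
6 → replaces 10 → [6, 6, 10, 12, 13, 18]
11 → replaces 12 → [6, 6, 10, 11, 13, 18]
9 → replaces 10 → [6, 6, 9, 11, 13, 18]
8 → replaces 9 → [6, 6, 8, 11, 13, 18]
Six tails, so the longest non-decreasing subsequence has length 6 (e.g. 6, 10, 10, 12, 17, 18).

6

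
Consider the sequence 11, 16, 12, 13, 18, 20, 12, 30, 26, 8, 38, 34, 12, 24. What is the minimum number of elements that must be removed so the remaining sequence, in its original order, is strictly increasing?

7

Fewest deletions = n − (longest strictly increasing subsequence).
i:      1  2  3  4  5  6  7  8  9 10 11 12 13 14
a[i]:  11 16 12 13 18 20 12 30 26  8 38 34 12 24
dp:     1  2  2  3  4  5  2  6  6  1  7  7  2  6
max dp = 7, so deletions = 14 − 7 = 7.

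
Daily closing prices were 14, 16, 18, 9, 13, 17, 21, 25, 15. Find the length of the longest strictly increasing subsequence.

5

Let dp[i] be the length of the longest such subsequence ending at index i:
i:      1  2  3  4  5  6  7  8  9
a[i]:  14 16 18  9 13 17 21 25 15
dp:     1  2  3  1  2  3  4  5  3
Maximum dp value is 5.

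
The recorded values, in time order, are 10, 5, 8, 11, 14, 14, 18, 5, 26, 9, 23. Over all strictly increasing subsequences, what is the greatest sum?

Let S[i] be the best sum of a strictly increasing subsequence ending at i:
i:      1  2  3  4  5  6  7  8  9 10 11
a[i]:  10  5  8 11 14 14 18  5 26  9 23
S:     10  5 13 24 38 38 56  5 82 22 79
Maximum is 82 (e.g. 5 + 8 + 11 + 14 + 18 + 26).

82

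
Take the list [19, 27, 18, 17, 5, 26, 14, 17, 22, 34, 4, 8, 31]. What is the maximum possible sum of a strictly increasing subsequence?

92

Let S[i] be the best sum of a strictly increasing subsequence ending at i:
i:      1  2  3  4  5  6  7  8  9 10 11 12 13
a[i]:  19 27 18 17  5 26 14 17 22 34  4  8 31
S:     19 46 18 17  5 45 19 36 58 92  4 13 89
Maximum is 92 (e.g. 5 + 14 + 17 + 22 + 34).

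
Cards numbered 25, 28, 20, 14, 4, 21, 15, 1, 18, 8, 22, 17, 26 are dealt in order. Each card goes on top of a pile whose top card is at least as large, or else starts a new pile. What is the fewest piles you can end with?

5

Place each on the leftmost legal pile:
25 → new pile 1 (tops now [25])
28 → new pile 2 (tops now [25, 28])
20 → pile 1 (tops now [20, 28])
14 → pile 1 (tops now [14, 28])
4 → pile 1 (tops now [4, 28])
21 → pile 2 (tops now [4, 21])
15 → pile 2 (tops now [4, 15])
1 → pile 1 (tops now [1, 15])
18 → new pile 3 (tops now [1, 15, 18])
8 → pile 2 (tops now [1, 8, 18])
22 → new pile 4 (tops now [1, 8, 18, 22])
17 → pile 3 (tops now [1, 8, 17, 22])
26 → new pile 5 (tops now [1, 8, 17, 22, 26])
Five piles.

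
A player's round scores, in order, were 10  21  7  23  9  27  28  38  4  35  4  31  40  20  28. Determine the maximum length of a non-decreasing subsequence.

Let dp[i] be the length of the longest such subsequence ending at index i:
i:      1  2  3  4  5  6  7  8  9 10 11 12 13 14 15
a[i]:  10 21  7 23  9 27 28 38  4 35  4 31 40 20 28
dp:     1  2  1  3  2  4  5  6  1  6  2  6  7  3  6
Maximum dp value is 7.

7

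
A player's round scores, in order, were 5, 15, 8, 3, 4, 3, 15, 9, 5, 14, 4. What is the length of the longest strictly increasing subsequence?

Let dp[i] be the length of the longest such subsequence ending at index i:
i:      1  2  3  4  5  6  7  8  9 10 11
a[i]:   5 15  8  3  4  3 15  9  5 14  4
dp:     1  2  2  1  2  1  3  3  3  4  2
Maximum dp value is 4.

4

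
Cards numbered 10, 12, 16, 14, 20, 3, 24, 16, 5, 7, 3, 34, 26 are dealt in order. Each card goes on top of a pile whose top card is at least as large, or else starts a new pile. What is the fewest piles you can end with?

6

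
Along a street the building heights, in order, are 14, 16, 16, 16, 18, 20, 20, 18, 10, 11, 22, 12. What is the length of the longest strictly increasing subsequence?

Track the smallest tail for each achievable length (strict):
14 → extends → [14]
16 → extends → [14, 16]
16 → already a tail → [14, 16]
16 → already a tail → [14, 16]
18 → extends → [14, 16, 18]
20 → extends → [14, 16, 18, 20]
20 → already a tail → [14, 16, 18, 20]
18 → already a tail → [14, 16, 18, 20]
10 → replaces 14 → [10, 16, 18, 20]
11 → replaces 16 → [10, 11, 18, 20]
22 → extends → [10, 11, 18, 20, 22]
12 → replaces 18 → [10, 11, 12, 20, 22]
Five tails, so the longest strictly increasing subsequence has length 5 (e.g. 14, 16, 18, 20, 22).

5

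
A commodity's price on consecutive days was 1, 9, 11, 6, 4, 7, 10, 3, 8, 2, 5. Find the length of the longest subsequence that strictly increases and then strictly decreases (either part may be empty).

inc[i] = longest strictly increasing subsequence ending at i; dec[i] = longest strictly decreasing subsequence starting at i:
i:      1  2  3  4  5  6  7  8  9 10 11
a[i]:   1  9 11  6  4  7 10  3  8  2  5
inc:    1  2  3  2  2  3  4  2  4  2  3
dec:    1  5  5  4  3  3  3  2  2  1  1
Best peak at i=3 (value 11): inc=3, dec=5, length 3+5−1 = 7.

7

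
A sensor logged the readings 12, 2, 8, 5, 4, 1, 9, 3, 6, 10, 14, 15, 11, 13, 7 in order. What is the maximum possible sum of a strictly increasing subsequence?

58

Let S[i] be the best sum of a strictly increasing subsequence ending at i:
i:      1  2  3  4  5  6  7  8  9 10 11 12 13 14 15
a[i]:  12  2  8  5  4  1  9  3  6 10 14 15 11 13  7
S:     12  2 10  7  6  1 19  5 13 29 43 58 40 53 20
Maximum is 58 (e.g. 2 + 8 + 9 + 10 + 14 + 15).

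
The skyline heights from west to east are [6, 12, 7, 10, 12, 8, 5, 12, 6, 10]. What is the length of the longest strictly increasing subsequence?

4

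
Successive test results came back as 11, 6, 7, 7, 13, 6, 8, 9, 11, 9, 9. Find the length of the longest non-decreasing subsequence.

7

Track the smallest tail for each achievable length (allowing ties):
11 → extends → [11]
6 → replaces 11 → [6]
7 → extends → [6, 7]
7 → extends → [6, 7, 7]
13 → extends → [6, 7, 7, 13]
6 → replaces 7 → [6, 6, 7, 13]
8 → replaces 13 → [6, 6, 7, 8]
9 → extends → [6, 6, 7, 8, 9]
11 → extends → [6, 6, 7, 8, 9, 11]
9 → replaces 11 → [6, 6, 7, 8, 9, 9]
9 → extends → [6, 6, 7, 8, 9, 9, 9]
Seven tails, so the longest non-decreasing subsequence has length 7 (e.g. 6, 7, 7, 8, 9, 9, 9).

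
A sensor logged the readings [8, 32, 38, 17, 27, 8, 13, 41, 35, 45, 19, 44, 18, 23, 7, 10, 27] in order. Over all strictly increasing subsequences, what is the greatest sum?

164

Let S[i] be the best sum of a strictly increasing subsequence ending at i:
i:       1   2   3   4   5   6   7   8   9  10  11  12  13  14  15  16  17
a[i]:    8  32  38  17  27   8  13  41  35  45  19  44  18  23   7  10  27
S:       8  40  78  25  52   8  21 119  87 164  44 163  43  67   7  18  94
Maximum is 164 (e.g. 8 + 32 + 38 + 41 + 45).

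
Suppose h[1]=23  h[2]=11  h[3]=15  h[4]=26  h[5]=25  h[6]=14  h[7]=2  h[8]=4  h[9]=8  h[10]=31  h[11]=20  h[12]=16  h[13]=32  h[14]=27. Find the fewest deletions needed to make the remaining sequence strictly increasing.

9

Fewest deletions = n − (longest strictly increasing subsequence).
i:      1  2  3  4  5  6  7  8  9 10 11 12 13 14
h[i]:  23 11 15 26 25 14  2  4  8 31 20 16 32 27
dp:     1  1  2  3  3  2  1  2  3  4  4  4  5  5
max dp = 5, so deletions = 14 − 5 = 9.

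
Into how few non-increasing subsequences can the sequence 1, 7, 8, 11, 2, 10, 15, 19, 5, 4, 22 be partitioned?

7

The minimum number of non-increasing subsequences covering a sequence equals the length of its longest strictly increasing subsequence.
LIS length is 7 (e.g. 1, 7, 8, 11, 15, 19, 22), so 7 piles are needed.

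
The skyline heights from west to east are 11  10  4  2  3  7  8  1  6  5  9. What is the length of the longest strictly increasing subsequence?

Let dp[i] be the length of the longest such subsequence ending at index i:
i:      1  2  3  4  5  6  7  8  9 10 11
a[i]:  11 10  4  2  3  7  8  1  6  5  9
dp:     1  1  1  1  2  3  4  1  3  3  5
Maximum dp value is 5.

5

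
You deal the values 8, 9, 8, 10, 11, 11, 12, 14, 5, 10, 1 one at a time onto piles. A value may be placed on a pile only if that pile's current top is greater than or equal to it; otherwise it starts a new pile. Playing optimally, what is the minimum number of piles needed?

6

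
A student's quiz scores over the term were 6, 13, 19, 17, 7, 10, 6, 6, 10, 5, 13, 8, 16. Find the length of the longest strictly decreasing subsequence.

5

Negate each value so 'decreasing' becomes 'increasing', then run patience tails on the negated sequence:
-6 → extends → [-6]
-13 → replaces -6 → [-13]
-19 → replaces -13 → [-19]
-17 → extends → [-19, -17]
-7 → extends → [-19, -17, -7]
-10 → replaces -7 → [-19, -17, -10]
-6 → extends → [-19, -17, -10, -6]
-6 → already a tail → [-19, -17, -10, -6]
-10 → already a tail → [-19, -17, -10, -6]
-5 → extends → [-19, -17, -10, -6, -5]
-13 → replaces -10 → [-19, -17, -13, -6, -5]
-8 → replaces -6 → [-19, -17, -13, -8, -5]
-16 → replaces -13 → [-19, -17, -16, -8, -5]
Five tails, so the longest strictly decreasing subsequence of the original has length 5.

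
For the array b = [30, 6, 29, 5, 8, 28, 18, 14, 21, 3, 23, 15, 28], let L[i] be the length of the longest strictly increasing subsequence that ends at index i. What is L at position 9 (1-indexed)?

4

dp[i] = 1 + max{dp[j] : j<i, b[j]<b[i]} (or 1 if no such j):
i:      1  2  3  4  5  6  7  8  9 10 11 12 13
b[i]:  30  6 29  5  8 28 18 14 21  3 23 15 28
dp:     1  1  2  1  2  3  3  3  4  1  5  4  6
At index 9 the value is 4.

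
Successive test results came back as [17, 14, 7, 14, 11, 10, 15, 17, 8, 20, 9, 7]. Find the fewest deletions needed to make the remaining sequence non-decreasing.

7

Fewest deletions = n − (longest non-decreasing subsequence).
i:      1  2  3  4  5  6  7  8  9 10 11 12
a[i]:  17 14  7 14 11 10 15 17  8 20  9  7
dp:     1  1  1  2  2  2  3  4  2  5  3  2
max dp = 5, so deletions = 12 − 5 = 7.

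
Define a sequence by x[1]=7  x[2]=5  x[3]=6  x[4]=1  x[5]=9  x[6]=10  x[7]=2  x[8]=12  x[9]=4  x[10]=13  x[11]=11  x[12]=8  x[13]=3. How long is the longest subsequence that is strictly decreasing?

4

Let dp[i] be the longest strictly decreasing subsequence ending at i:
i:      1  2  3  4  5  6  7  8  9 10 11 12 13
x[i]:   7  5  6  1  9 10  2 12  4 13 11  8  3
dp:     1  2  2  3  1  1  3  1  3  1  2  3  4
Maximum is 4.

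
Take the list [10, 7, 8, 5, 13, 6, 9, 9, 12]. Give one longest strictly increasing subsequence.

Patience tails give the LIS length; then backtrack through the dp parents:
10 → extends → [10]
7 → replaces 10 → [7]
8 → extends → [7, 8]
5 → replaces 7 → [5, 8]
13 → extends → [5, 8, 13]
6 → replaces 8 → [5, 6, 13]
9 → replaces 13 → [5, 6, 9]
9 → already a tail → [5, 6, 9]
12 → extends → [5, 6, 9, 12]
Length 4; one witness is 7, 8, 9, 12.

7, 8, 9, 12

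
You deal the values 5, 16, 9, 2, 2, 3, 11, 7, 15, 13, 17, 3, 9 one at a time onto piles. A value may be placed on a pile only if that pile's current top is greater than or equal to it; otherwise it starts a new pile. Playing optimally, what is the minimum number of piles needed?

5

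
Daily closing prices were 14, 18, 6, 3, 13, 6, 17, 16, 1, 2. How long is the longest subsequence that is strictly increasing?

Track the smallest tail for each achievable length (strict):
14 → extends → [14]
18 → extends → [14, 18]
6 → replaces 14 → [6, 18]
3 → replaces 6 → [3, 18]
13 → replaces 18 → [3, 13]
6 → replaces 13 → [3, 6]
17 → extends → [3, 6, 17]
16 → replaces 17 → [3, 6, 16]
1 → replaces 3 → [1, 6, 16]
2 → replaces 6 → [1, 2, 16]
Three tails, so the longest strictly increasing subsequence has length 3 (e.g. 6, 13, 17).

3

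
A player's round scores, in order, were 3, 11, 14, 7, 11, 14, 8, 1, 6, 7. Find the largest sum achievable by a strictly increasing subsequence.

35

Let S[i] be the best sum of a strictly increasing subsequence ending at i:
i:      1  2  3  4  5  6  7  8  9 10
a[i]:   3 11 14  7 11 14  8  1  6  7
S:      3 14 28 10 21 35 18  1  9 16
Maximum is 35 (e.g. 3 + 7 + 11 + 14).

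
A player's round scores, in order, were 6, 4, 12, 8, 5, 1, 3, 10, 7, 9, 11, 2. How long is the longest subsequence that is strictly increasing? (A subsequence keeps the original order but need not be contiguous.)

Track the smallest tail for each achievable length (strict):
6 → extends → [6]
4 → replaces 6 → [4]
12 → extends → [4, 12]
8 → replaces 12 → [4, 8]
5 → replaces 8 → [4, 5]
1 → replaces 4 → [1, 5]
3 → replaces 5 → [1, 3]
10 → extends → [1, 3, 10]
7 → replaces 10 → [1, 3, 7]
9 → extends → [1, 3, 7, 9]
11 → extends → [1, 3, 7, 9, 11]
2 → replaces 3 → [1, 2, 7, 9, 11]
Five tails, so the longest strictly increasing subsequence has length 5 (e.g. 4, 5, 7, 9, 11).

5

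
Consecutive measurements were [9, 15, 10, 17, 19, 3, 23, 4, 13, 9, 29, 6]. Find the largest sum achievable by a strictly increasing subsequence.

Let S[i] be the best sum of a strictly increasing subsequence ending at i:
i:       1   2   3   4   5   6   7   8   9  10  11  12
a[i]:    9  15  10  17  19   3  23   4  13   9  29   6
S:       9  24  19  41  60   3  83   7  32  16 112  13
Maximum is 112 (e.g. 9 + 15 + 17 + 19 + 23 + 29).

112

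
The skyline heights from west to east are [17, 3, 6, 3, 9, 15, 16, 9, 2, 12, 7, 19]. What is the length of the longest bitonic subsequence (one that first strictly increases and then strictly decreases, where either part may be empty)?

7

inc[i] = longest strictly increasing subsequence ending at i; dec[i] = longest strictly decreasing subsequence starting at i:
i:      1  2  3  4  5  6  7  8  9 10 11 12
a[i]:  17  3  6  3  9 15 16  9  2 12  7 19
inc:    1  1  2  1  3  4  5  3  1  4  3  6
dec:    4  2  3  2  2  3  3  2  1  2  1  1
Best peak at i=7 (value 16): inc=5, dec=3, length 5+3−1 = 7.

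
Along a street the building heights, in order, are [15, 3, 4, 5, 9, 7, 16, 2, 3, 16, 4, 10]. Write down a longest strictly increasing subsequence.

Patience tails give the LIS length; then backtrack through the dp parents:
15 → extends → [15]
3 → replaces 15 → [3]
4 → extends → [3, 4]
5 → extends → [3, 4, 5]
9 → extends → [3, 4, 5, 9]
7 → replaces 9 → [3, 4, 5, 7]
16 → extends → [3, 4, 5, 7, 16]
2 → replaces 3 → [2, 4, 5, 7, 16]
3 → replaces 4 → [2, 3, 5, 7, 16]
16 → already a tail → [2, 3, 5, 7, 16]
4 → replaces 5 → [2, 3, 4, 7, 16]
10 → replaces 16 → [2, 3, 4, 7, 10]
Length 5; one witness is 3, 4, 5, 9, 16.

3, 4, 5, 9, 16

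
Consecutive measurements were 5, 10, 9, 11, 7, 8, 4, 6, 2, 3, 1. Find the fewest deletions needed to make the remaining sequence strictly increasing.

8

Fewest deletions = n − (longest strictly increasing subsequence).
Patience tails:
5 → extends → [5]
10 → extends → [5, 10]
9 → replaces 10 → [5, 9]
11 → extends → [5, 9, 11]
7 → replaces 9 → [5, 7, 11]
8 → replaces 11 → [5, 7, 8]
4 → replaces 5 → [4, 7, 8]
6 → replaces 7 → [4, 6, 8]
2 → replaces 4 → [2, 6, 8]
3 → replaces 6 → [2, 3, 8]
1 → replaces 2 → [1, 3, 8]
Longest strictly increasing subsequence has length 3, so deletions = 11 − 3 = 8.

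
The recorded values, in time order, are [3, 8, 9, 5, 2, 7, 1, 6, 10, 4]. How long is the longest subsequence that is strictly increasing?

Let dp[i] be the length of the longest such subsequence ending at index i:
i:      1  2  3  4  5  6  7  8  9 10
a[i]:   3  8  9  5  2  7  1  6 10  4
dp:     1  2  3  2  1  3  1  3  4  2
Maximum dp value is 4.

4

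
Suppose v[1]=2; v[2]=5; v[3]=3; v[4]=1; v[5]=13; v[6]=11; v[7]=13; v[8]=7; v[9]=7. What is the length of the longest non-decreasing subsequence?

4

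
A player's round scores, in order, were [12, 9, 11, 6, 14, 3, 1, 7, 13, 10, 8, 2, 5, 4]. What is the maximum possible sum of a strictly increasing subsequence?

34

Let S[i] be the best sum of a strictly increasing subsequence ending at i:
i:      1  2  3  4  5  6  7  8  9 10 11 12 13 14
a[i]:  12  9 11  6 14  3  1  7 13 10  8  2  5  4
S:     12  9 20  6 34  3  1 13 33 23 21  3  8  7
Maximum is 34 (e.g. 9 + 11 + 14).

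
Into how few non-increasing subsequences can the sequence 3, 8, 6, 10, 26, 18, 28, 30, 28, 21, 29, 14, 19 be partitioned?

6

The minimum number of non-increasing subsequences covering a sequence equals the length of its longest strictly increasing subsequence.
LIS length is 6 (e.g. 3, 8, 10, 26, 28, 30), so 6 piles are needed.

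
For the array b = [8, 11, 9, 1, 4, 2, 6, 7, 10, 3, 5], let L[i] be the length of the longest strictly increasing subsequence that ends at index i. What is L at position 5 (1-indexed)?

dp[i] = 1 + max{dp[j] : j<i, b[j]<b[i]} (or 1 if no such j):
i:      1  2  3  4  5  6  7  8  9 10 11
b[i]:   8 11  9  1  4  2  6  7 10  3  5
dp:     1  2  2  1  2  2  3  4  5  3  4
At index 5 the value is 2.

2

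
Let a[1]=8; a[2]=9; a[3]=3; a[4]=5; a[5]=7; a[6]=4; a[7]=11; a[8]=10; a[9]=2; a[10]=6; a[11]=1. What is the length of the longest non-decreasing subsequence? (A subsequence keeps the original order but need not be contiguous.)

4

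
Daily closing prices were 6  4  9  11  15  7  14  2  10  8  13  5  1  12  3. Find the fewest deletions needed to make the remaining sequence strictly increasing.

Fewest deletions = n − (longest strictly increasing subsequence).
Patience tails:
6 → extends → [6]
4 → replaces 6 → [4]
9 → extends → [4, 9]
11 → extends → [4, 9, 11]
15 → extends → [4, 9, 11, 15]
7 → replaces 9 → [4, 7, 11, 15]
14 → replaces 15 → [4, 7, 11, 14]
2 → replaces 4 → [2, 7, 11, 14]
10 → replaces 11 → [2, 7, 10, 14]
8 → replaces 10 → [2, 7, 8, 14]
13 → replaces 14 → [2, 7, 8, 13]
5 → replaces 7 → [2, 5, 8, 13]
1 → replaces 2 → [1, 5, 8, 13]
12 → replaces 13 → [1, 5, 8, 12]
3 → replaces 5 → [1, 3, 8, 12]
Longest strictly increasing subsequence has length 4, so deletions = 15 − 4 = 11.

11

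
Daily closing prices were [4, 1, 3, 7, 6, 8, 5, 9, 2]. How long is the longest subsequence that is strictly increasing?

5

Track the smallest tail for each achievable length (strict):
4 → extends → [4]
1 → replaces 4 → [1]
3 → extends → [1, 3]
7 → extends → [1, 3, 7]
6 → replaces 7 → [1, 3, 6]
8 → extends → [1, 3, 6, 8]
5 → replaces 6 → [1, 3, 5, 8]
9 → extends → [1, 3, 5, 8, 9]
2 → replaces 3 → [1, 2, 5, 8, 9]
Five tails, so the longest strictly increasing subsequence has length 5 (e.g. 1, 3, 7, 8, 9).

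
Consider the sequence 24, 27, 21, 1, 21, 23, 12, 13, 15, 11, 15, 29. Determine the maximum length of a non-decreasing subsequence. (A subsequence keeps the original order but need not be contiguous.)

Let dp[i] be the length of the longest such subsequence ending at index i:
i:      1  2  3  4  5  6  7  8  9 10 11 12
a[i]:  24 27 21  1 21 23 12 13 15 11 15 29
dp:     1  2  1  1  2  3  2  3  4  2  5  6
Maximum dp value is 6.

6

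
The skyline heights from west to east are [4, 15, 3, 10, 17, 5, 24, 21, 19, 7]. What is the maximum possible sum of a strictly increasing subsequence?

Let S[i] be the best sum of a strictly increasing subsequence ending at i:
i:      1  2  3  4  5  6  7  8  9 10
a[i]:   4 15  3 10 17  5 24 21 19  7
S:      4 19  3 14 36  9 60 57 55 16
Maximum is 60 (e.g. 4 + 15 + 17 + 24).

60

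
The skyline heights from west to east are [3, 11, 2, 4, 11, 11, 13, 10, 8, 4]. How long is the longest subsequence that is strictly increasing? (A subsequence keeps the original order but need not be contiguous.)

Let dp[i] be the length of the longest such subsequence ending at index i:
i:      1  2  3  4  5  6  7  8  9 10
a[i]:   3 11  2  4 11 11 13 10  8  4
dp:     1  2  1  2  3  3  4  3  3  2
Maximum dp value is 4.

4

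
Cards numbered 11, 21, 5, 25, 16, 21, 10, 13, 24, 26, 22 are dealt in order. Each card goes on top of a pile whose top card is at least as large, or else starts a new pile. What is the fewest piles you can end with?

5

The minimum number of non-increasing subsequences covering a sequence equals the length of its longest strictly increasing subsequence.
LIS length is 5 (e.g. 11, 16, 21, 24, 26), so 5 piles are needed.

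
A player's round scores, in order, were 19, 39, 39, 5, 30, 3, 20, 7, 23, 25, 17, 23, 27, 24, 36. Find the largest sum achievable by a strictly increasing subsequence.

Let S[i] be the best sum of a strictly increasing subsequence ending at i:
i:       1   2   3   4   5   6   7   8   9  10  11  12  13  14  15
a[i]:   19  39  39   5  30   3  20   7  23  25  17  23  27  24  36
S:      19  58  58   5  49   3  39  12  62  87  29  62 114  86 150
Maximum is 150 (e.g. 19 + 20 + 23 + 25 + 27 + 36).

150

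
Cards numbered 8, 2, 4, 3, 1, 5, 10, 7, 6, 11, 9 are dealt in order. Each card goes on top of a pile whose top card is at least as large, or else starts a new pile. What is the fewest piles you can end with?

Place each on the leftmost legal pile:
8 → new pile 1 (tops now [8])
2 → pile 1 (tops now [2])
4 → new pile 2 (tops now [2, 4])
3 → pile 2 (tops now [2, 3])
1 → pile 1 (tops now [1, 3])
5 → new pile 3 (tops now [1, 3, 5])
10 → new pile 4 (tops now [1, 3, 5, 10])
7 → pile 4 (tops now [1, 3, 5, 7])
6 → pile 4 (tops now [1, 3, 5, 6])
11 → new pile 5 (tops now [1, 3, 5, 6, 11])
9 → pile 5 (tops now [1, 3, 5, 6, 9])
Five piles.

5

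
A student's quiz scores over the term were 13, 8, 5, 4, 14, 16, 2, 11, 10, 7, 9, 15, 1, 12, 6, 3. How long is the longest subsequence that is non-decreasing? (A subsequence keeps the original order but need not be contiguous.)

Track the smallest tail for each achievable length (allowing ties):
13 → extends → [13]
8 → replaces 13 → [8]
5 → replaces 8 → [5]
4 → replaces 5 → [4]
14 → extends → [4, 14]
16 → extends → [4, 14, 16]
2 → replaces 4 → [2, 14, 16]
11 → replaces 14 → [2, 11, 16]
10 → replaces 11 → [2, 10, 16]
7 → replaces 10 → [2, 7, 16]
9 → replaces 16 → [2, 7, 9]
15 → extends → [2, 7, 9, 15]
1 → replaces 2 → [1, 7, 9, 15]
12 → replaces 15 → [1, 7, 9, 12]
6 → replaces 7 → [1, 6, 9, 12]
3 → replaces 6 → [1, 3, 9, 12]
Four tails, so the longest non-decreasing subsequence has length 4 (e.g. 5, 7, 9, 15).

4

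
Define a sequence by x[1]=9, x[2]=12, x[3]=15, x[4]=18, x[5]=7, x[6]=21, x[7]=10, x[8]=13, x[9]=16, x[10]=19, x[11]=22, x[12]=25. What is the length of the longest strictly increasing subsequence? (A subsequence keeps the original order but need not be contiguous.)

7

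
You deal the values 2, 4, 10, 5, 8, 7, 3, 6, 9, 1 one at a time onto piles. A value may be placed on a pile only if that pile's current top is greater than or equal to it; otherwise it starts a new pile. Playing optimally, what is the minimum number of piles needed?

5

Place each on the leftmost legal pile:
2 → new pile 1 (tops now [2])
4 → new pile 2 (tops now [2, 4])
10 → new pile 3 (tops now [2, 4, 10])
5 → pile 3 (tops now [2, 4, 5])
8 → new pile 4 (tops now [2, 4, 5, 8])
7 → pile 4 (tops now [2, 4, 5, 7])
3 → pile 2 (tops now [2, 3, 5, 7])
6 → pile 4 (tops now [2, 3, 5, 6])
9 → new pile 5 (tops now [2, 3, 5, 6, 9])
1 → pile 1 (tops now [1, 3, 5, 6, 9])
Five piles.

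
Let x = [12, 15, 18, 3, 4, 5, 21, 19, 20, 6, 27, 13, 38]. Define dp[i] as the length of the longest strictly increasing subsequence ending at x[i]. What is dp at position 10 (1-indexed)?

4

dp[i] = 1 + max{dp[j] : j<i, x[j]<x[i]} (or 1 if no such j):
i:      1  2  3  4  5  6  7  8  9 10 11 12 13
x[i]:  12 15 18  3  4  5 21 19 20  6 27 13 38
dp:     1  2  3  1  2  3  4  4  5  4  6  5  7
At index 10 the value is 4.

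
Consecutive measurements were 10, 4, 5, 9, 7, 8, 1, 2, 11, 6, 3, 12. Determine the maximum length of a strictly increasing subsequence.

6

Track the smallest tail for each achievable length (strict):
10 → extends → [10]
4 → replaces 10 → [4]
5 → extends → [4, 5]
9 → extends → [4, 5, 9]
7 → replaces 9 → [4, 5, 7]
8 → extends → [4, 5, 7, 8]
1 → replaces 4 → [1, 5, 7, 8]
2 → replaces 5 → [1, 2, 7, 8]
11 → extends → [1, 2, 7, 8, 11]
6 → replaces 7 → [1, 2, 6, 8, 11]
3 → replaces 6 → [1, 2, 3, 8, 11]
12 → extends → [1, 2, 3, 8, 11, 12]
Six tails, so the longest strictly increasing subsequence has length 6 (e.g. 4, 5, 7, 8, 11, 12).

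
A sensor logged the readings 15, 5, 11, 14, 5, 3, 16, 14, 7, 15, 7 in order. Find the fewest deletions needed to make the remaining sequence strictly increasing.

7

Fewest deletions = n − (longest strictly increasing subsequence).
Patience tails:
15 → extends → [15]
5 → replaces 15 → [5]
11 → extends → [5, 11]
14 → extends → [5, 11, 14]
5 → already a tail → [5, 11, 14]
3 → replaces 5 → [3, 11, 14]
16 → extends → [3, 11, 14, 16]
14 → already a tail → [3, 11, 14, 16]
7 → replaces 11 → [3, 7, 14, 16]
15 → replaces 16 → [3, 7, 14, 15]
7 → already a tail → [3, 7, 14, 15]
Longest strictly increasing subsequence has length 4, so deletions = 11 − 4 = 7.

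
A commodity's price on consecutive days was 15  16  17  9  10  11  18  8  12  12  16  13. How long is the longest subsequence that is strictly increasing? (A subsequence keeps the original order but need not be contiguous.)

Let dp[i] be the length of the longest such subsequence ending at index i:
i:      1  2  3  4  5  6  7  8  9 10 11 12
a[i]:  15 16 17  9 10 11 18  8 12 12 16 13
dp:     1  2  3  1  2  3  4  1  4  4  5  5
Maximum dp value is 5.

5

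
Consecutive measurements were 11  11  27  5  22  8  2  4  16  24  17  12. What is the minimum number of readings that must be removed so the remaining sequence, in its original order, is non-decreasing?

8

Fewest deletions = n − (longest non-decreasing subsequence).
i:      1  2  3  4  5  6  7  8  9 10 11 12
a[i]:  11 11 27  5 22  8  2  4 16 24 17 12
dp:     1  2  3  1  3  2  1  2  3  4  4  3
max dp = 4, so deletions = 12 − 4 = 8.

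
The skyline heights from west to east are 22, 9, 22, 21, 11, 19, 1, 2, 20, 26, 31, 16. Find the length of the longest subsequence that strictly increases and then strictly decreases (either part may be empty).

7

inc[i] = longest strictly increasing subsequence ending at i; dec[i] = longest strictly decreasing subsequence starting at i:
i:      1  2  3  4  5  6  7  8  9 10 11 12
a[i]:  22  9 22 21 11 19  1  2 20 26 31 16
inc:    1  1  2  2  2  3  1  2  4  5  6  3
dec:    4  2  4  3  2  2  1  1  2  2  2  1
Best peak at i=11 (value 31): inc=6, dec=2, length 6+2−1 = 7.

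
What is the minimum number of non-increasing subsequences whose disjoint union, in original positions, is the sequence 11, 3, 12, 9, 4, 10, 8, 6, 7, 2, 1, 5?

The minimum number of non-increasing subsequences covering a sequence equals the length of its longest strictly increasing subsequence.
LIS length is 4 (e.g. 3, 4, 6, 7), so 4 piles are needed.

4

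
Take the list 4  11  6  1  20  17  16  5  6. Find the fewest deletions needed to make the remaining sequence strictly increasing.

Fewest deletions = n − (longest strictly increasing subsequence).
Patience tails:
4 → extends → [4]
11 → extends → [4, 11]
6 → replaces 11 → [4, 6]
1 → replaces 4 → [1, 6]
20 → extends → [1, 6, 20]
17 → replaces 20 → [1, 6, 17]
16 → replaces 17 → [1, 6, 16]
5 → replaces 6 → [1, 5, 16]
6 → replaces 16 → [1, 5, 6]
Longest strictly increasing subsequence has length 3, so deletions = 9 − 3 = 6.

6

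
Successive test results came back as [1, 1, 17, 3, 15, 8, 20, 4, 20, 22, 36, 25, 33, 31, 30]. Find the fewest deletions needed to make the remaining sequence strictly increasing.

Fewest deletions = n − (longest strictly increasing subsequence).
Patience tails:
1 → extends → [1]
1 → already a tail → [1]
17 → extends → [1, 17]
3 → replaces 17 → [1, 3]
15 → extends → [1, 3, 15]
8 → replaces 15 → [1, 3, 8]
20 → extends → [1, 3, 8, 20]
4 → replaces 8 → [1, 3, 4, 20]
20 → already a tail → [1, 3, 4, 20]
22 → extends → [1, 3, 4, 20, 22]
36 → extends → [1, 3, 4, 20, 22, 36]
25 → replaces 36 → [1, 3, 4, 20, 22, 25]
33 → extends → [1, 3, 4, 20, 22, 25, 33]
31 → replaces 33 → [1, 3, 4, 20, 22, 25, 31]
30 → replaces 31 → [1, 3, 4, 20, 22, 25, 30]
Longest strictly increasing subsequence has length 7, so deletions = 15 − 7 = 8.

8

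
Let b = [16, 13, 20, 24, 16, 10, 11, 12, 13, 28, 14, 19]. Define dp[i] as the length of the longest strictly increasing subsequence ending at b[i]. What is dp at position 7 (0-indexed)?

dp[i] = 1 + max{dp[j] : j<i, b[j]<b[i]} (or 1 if no such j):
i:      0  1  2  3  4  5  6  7  8  9 10 11
b[i]:  16 13 20 24 16 10 11 12 13 28 14 19
dp:     1  1  2  3  2  1  2  3  4  5  5  6
At index 7 the value is 3.

3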